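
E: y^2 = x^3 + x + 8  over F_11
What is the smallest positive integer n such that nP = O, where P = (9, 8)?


Compute successive multiples of P until we hit O:
  1P = (9, 8)
  2P = (9, 3)
  3P = O

ord(P) = 3


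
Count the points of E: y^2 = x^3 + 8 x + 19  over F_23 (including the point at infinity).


For each x in F_23, count y with y^2 = x^3 + 8 x + 19 mod 23:
  x = 3: RHS = 1, y in [1, 22]  -> 2 point(s)
  x = 4: RHS = 0, y in [0]  -> 1 point(s)
  x = 5: RHS = 0, y in [0]  -> 1 point(s)
  x = 7: RHS = 4, y in [2, 21]  -> 2 point(s)
  x = 10: RHS = 18, y in [8, 15]  -> 2 point(s)
  x = 11: RHS = 12, y in [9, 14]  -> 2 point(s)
  x = 12: RHS = 3, y in [7, 16]  -> 2 point(s)
  x = 14: RHS = 0, y in [0]  -> 1 point(s)
  x = 15: RHS = 18, y in [8, 15]  -> 2 point(s)
  x = 17: RHS = 8, y in [10, 13]  -> 2 point(s)
  x = 21: RHS = 18, y in [8, 15]  -> 2 point(s)
Affine points: 19. Add the point at infinity: total = 20.

#E(F_23) = 20


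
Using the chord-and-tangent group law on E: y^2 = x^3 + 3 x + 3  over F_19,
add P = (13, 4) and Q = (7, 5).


P != Q, so use the chord formula.
s = (y2 - y1) / (x2 - x1) = (1) / (13) mod 19 = 3
x3 = s^2 - x1 - x2 mod 19 = 3^2 - 13 - 7 = 8
y3 = s (x1 - x3) - y1 mod 19 = 3 * (13 - 8) - 4 = 11

P + Q = (8, 11)


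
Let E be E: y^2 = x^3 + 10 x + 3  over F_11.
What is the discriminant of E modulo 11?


4 a^3 + 27 b^2 = 4*10^3 + 27*3^2 = 4000 + 243 = 4243
Delta = -16 * (4243) = -67888
Delta mod 11 = 4

Delta = 4 (mod 11)


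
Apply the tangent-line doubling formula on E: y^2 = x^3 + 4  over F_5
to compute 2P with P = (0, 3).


Doubling: s = (3 x1^2 + a) / (2 y1)
s = (3*0^2 + 0) / (2*3) mod 5 = 0
x3 = s^2 - 2 x1 mod 5 = 0^2 - 2*0 = 0
y3 = s (x1 - x3) - y1 mod 5 = 0 * (0 - 0) - 3 = 2

2P = (0, 2)


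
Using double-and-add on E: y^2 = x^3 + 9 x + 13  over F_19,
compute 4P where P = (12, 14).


k = 4 = 100_2 (binary, LSB first: 001)
Double-and-add from P = (12, 14):
  bit 0 = 0: acc unchanged = O
  bit 1 = 0: acc unchanged = O
  bit 2 = 1: acc = O + (16, 4) = (16, 4)

4P = (16, 4)


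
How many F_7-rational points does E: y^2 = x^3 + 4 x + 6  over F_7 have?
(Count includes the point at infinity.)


For each x in F_7, count y with y^2 = x^3 + 4 x + 6 mod 7:
  x = 1: RHS = 4, y in [2, 5]  -> 2 point(s)
  x = 2: RHS = 1, y in [1, 6]  -> 2 point(s)
  x = 4: RHS = 2, y in [3, 4]  -> 2 point(s)
  x = 5: RHS = 4, y in [2, 5]  -> 2 point(s)
  x = 6: RHS = 1, y in [1, 6]  -> 2 point(s)
Affine points: 10. Add the point at infinity: total = 11.

#E(F_7) = 11


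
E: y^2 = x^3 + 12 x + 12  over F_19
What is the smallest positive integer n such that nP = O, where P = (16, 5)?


Compute successive multiples of P until we hit O:
  1P = (16, 5)
  2P = (10, 7)
  3P = (10, 12)
  4P = (16, 14)
  5P = O

ord(P) = 5


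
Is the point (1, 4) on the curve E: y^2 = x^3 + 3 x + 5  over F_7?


Check whether y^2 = x^3 + 3 x + 5 (mod 7) for (x, y) = (1, 4).
LHS: y^2 = 4^2 mod 7 = 2
RHS: x^3 + 3 x + 5 = 1^3 + 3*1 + 5 mod 7 = 2
LHS = RHS

Yes, on the curve


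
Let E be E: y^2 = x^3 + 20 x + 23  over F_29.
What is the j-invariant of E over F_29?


Delta = -16(4 a^3 + 27 b^2) mod 29 = 16
-1728 * (4 a)^3 = -1728 * (4*20)^3 mod 29 = 2
j = 2 * 16^(-1) mod 29 = 11

j = 11 (mod 29)


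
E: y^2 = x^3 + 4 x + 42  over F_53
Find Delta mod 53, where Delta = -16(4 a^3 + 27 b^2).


4 a^3 + 27 b^2 = 4*4^3 + 27*42^2 = 256 + 47628 = 47884
Delta = -16 * (47884) = -766144
Delta mod 53 = 24

Delta = 24 (mod 53)


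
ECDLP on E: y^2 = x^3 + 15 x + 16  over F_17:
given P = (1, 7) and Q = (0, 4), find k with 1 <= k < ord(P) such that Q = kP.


Enumerate multiples of P until we hit Q = (0, 4):
  1P = (1, 7)
  2P = (0, 4)
Match found at i = 2.

k = 2


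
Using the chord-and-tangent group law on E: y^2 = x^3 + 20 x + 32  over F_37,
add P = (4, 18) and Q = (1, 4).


P != Q, so use the chord formula.
s = (y2 - y1) / (x2 - x1) = (23) / (34) mod 37 = 17
x3 = s^2 - x1 - x2 mod 37 = 17^2 - 4 - 1 = 25
y3 = s (x1 - x3) - y1 mod 37 = 17 * (4 - 25) - 18 = 32

P + Q = (25, 32)


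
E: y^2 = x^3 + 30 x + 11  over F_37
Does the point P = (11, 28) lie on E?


Check whether y^2 = x^3 + 30 x + 11 (mod 37) for (x, y) = (11, 28).
LHS: y^2 = 28^2 mod 37 = 7
RHS: x^3 + 30 x + 11 = 11^3 + 30*11 + 11 mod 37 = 7
LHS = RHS

Yes, on the curve


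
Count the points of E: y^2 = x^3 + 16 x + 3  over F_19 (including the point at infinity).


For each x in F_19, count y with y^2 = x^3 + 16 x + 3 mod 19:
  x = 1: RHS = 1, y in [1, 18]  -> 2 point(s)
  x = 2: RHS = 5, y in [9, 10]  -> 2 point(s)
  x = 4: RHS = 17, y in [6, 13]  -> 2 point(s)
  x = 6: RHS = 11, y in [7, 12]  -> 2 point(s)
  x = 8: RHS = 16, y in [4, 15]  -> 2 point(s)
  x = 10: RHS = 4, y in [2, 17]  -> 2 point(s)
  x = 11: RHS = 9, y in [3, 16]  -> 2 point(s)
  x = 12: RHS = 4, y in [2, 17]  -> 2 point(s)
  x = 14: RHS = 7, y in [8, 11]  -> 2 point(s)
  x = 16: RHS = 4, y in [2, 17]  -> 2 point(s)
  x = 17: RHS = 1, y in [1, 18]  -> 2 point(s)
  x = 18: RHS = 5, y in [9, 10]  -> 2 point(s)
Affine points: 24. Add the point at infinity: total = 25.

#E(F_19) = 25


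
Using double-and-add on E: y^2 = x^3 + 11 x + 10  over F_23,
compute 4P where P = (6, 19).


k = 4 = 100_2 (binary, LSB first: 001)
Double-and-add from P = (6, 19):
  bit 0 = 0: acc unchanged = O
  bit 1 = 0: acc unchanged = O
  bit 2 = 1: acc = O + (13, 21) = (13, 21)

4P = (13, 21)


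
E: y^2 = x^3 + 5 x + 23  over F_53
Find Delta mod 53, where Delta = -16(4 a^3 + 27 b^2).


4 a^3 + 27 b^2 = 4*5^3 + 27*23^2 = 500 + 14283 = 14783
Delta = -16 * (14783) = -236528
Delta mod 53 = 11

Delta = 11 (mod 53)


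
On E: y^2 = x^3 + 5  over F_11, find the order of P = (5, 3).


Compute successive multiples of P until we hit O:
  1P = (5, 3)
  2P = (6, 1)
  3P = (4, 6)
  4P = (0, 4)
  5P = (10, 9)
  6P = (8, 0)
  7P = (10, 2)
  8P = (0, 7)
  ... (continuing to 12P)
  12P = O

ord(P) = 12


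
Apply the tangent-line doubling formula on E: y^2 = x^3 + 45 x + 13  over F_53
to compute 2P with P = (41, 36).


Doubling: s = (3 x1^2 + a) / (2 y1)
s = (3*41^2 + 45) / (2*36) mod 53 = 0
x3 = s^2 - 2 x1 mod 53 = 0^2 - 2*41 = 24
y3 = s (x1 - x3) - y1 mod 53 = 0 * (41 - 24) - 36 = 17

2P = (24, 17)


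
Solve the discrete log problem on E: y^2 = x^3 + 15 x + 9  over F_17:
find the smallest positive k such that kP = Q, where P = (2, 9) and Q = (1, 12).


Enumerate multiples of P until we hit Q = (1, 12):
  1P = (2, 9)
  2P = (11, 3)
  3P = (12, 9)
  4P = (3, 8)
  5P = (13, 2)
  6P = (1, 12)
Match found at i = 6.

k = 6


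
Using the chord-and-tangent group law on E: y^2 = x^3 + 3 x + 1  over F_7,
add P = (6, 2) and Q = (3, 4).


P != Q, so use the chord formula.
s = (y2 - y1) / (x2 - x1) = (2) / (4) mod 7 = 4
x3 = s^2 - x1 - x2 mod 7 = 4^2 - 6 - 3 = 0
y3 = s (x1 - x3) - y1 mod 7 = 4 * (6 - 0) - 2 = 1

P + Q = (0, 1)


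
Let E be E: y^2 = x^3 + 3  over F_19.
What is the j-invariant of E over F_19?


Delta = -16(4 a^3 + 27 b^2) mod 19 = 7
-1728 * (4 a)^3 = -1728 * (4*0)^3 mod 19 = 0
j = 0 * 7^(-1) mod 19 = 0

j = 0 (mod 19)


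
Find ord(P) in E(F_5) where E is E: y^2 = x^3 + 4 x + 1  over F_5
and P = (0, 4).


Compute successive multiples of P until we hit O:
  1P = (0, 4)
  2P = (4, 4)
  3P = (1, 1)
  4P = (3, 0)
  5P = (1, 4)
  6P = (4, 1)
  7P = (0, 1)
  8P = O

ord(P) = 8


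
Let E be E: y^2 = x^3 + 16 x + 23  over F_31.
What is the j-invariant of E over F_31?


Delta = -16(4 a^3 + 27 b^2) mod 31 = 27
-1728 * (4 a)^3 = -1728 * (4*16)^3 mod 31 = 2
j = 2 * 27^(-1) mod 31 = 15

j = 15 (mod 31)


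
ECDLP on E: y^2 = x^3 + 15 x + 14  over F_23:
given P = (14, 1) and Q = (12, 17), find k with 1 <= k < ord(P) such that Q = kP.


Enumerate multiples of P until we hit Q = (12, 17):
  1P = (14, 1)
  2P = (7, 5)
  3P = (15, 16)
  4P = (12, 6)
  5P = (9, 21)
  6P = (16, 7)
  7P = (2, 12)
  8P = (8, 5)
  9P = (4, 0)
  10P = (8, 18)
  11P = (2, 11)
  12P = (16, 16)
  13P = (9, 2)
  14P = (12, 17)
Match found at i = 14.

k = 14


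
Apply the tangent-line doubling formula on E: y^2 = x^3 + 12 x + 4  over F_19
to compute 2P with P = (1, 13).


Doubling: s = (3 x1^2 + a) / (2 y1)
s = (3*1^2 + 12) / (2*13) mod 19 = 13
x3 = s^2 - 2 x1 mod 19 = 13^2 - 2*1 = 15
y3 = s (x1 - x3) - y1 mod 19 = 13 * (1 - 15) - 13 = 14

2P = (15, 14)


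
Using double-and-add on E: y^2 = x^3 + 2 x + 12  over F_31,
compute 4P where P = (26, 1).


k = 4 = 100_2 (binary, LSB first: 001)
Double-and-add from P = (26, 1):
  bit 0 = 0: acc unchanged = O
  bit 1 = 0: acc unchanged = O
  bit 2 = 1: acc = O + (7, 20) = (7, 20)

4P = (7, 20)


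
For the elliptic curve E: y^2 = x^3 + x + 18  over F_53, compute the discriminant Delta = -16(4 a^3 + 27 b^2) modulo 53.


4 a^3 + 27 b^2 = 4*1^3 + 27*18^2 = 4 + 8748 = 8752
Delta = -16 * (8752) = -140032
Delta mod 53 = 47

Delta = 47 (mod 53)


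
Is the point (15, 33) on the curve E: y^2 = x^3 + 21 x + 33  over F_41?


Check whether y^2 = x^3 + 21 x + 33 (mod 41) for (x, y) = (15, 33).
LHS: y^2 = 33^2 mod 41 = 23
RHS: x^3 + 21 x + 33 = 15^3 + 21*15 + 33 mod 41 = 33
LHS != RHS

No, not on the curve


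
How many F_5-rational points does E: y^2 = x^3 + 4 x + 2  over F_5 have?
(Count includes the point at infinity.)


For each x in F_5, count y with y^2 = x^3 + 4 x + 2 mod 5:
  x = 3: RHS = 1, y in [1, 4]  -> 2 point(s)
Affine points: 2. Add the point at infinity: total = 3.

#E(F_5) = 3


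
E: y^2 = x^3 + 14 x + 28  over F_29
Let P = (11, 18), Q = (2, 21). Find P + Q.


P != Q, so use the chord formula.
s = (y2 - y1) / (x2 - x1) = (3) / (20) mod 29 = 19
x3 = s^2 - x1 - x2 mod 29 = 19^2 - 11 - 2 = 0
y3 = s (x1 - x3) - y1 mod 29 = 19 * (11 - 0) - 18 = 17

P + Q = (0, 17)


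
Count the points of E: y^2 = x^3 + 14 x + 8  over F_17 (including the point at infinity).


For each x in F_17, count y with y^2 = x^3 + 14 x + 8 mod 17:
  x = 0: RHS = 8, y in [5, 12]  -> 2 point(s)
  x = 3: RHS = 9, y in [3, 14]  -> 2 point(s)
  x = 4: RHS = 9, y in [3, 14]  -> 2 point(s)
  x = 5: RHS = 16, y in [4, 13]  -> 2 point(s)
  x = 6: RHS = 2, y in [6, 11]  -> 2 point(s)
  x = 9: RHS = 13, y in [8, 9]  -> 2 point(s)
  x = 10: RHS = 9, y in [3, 14]  -> 2 point(s)
  x = 12: RHS = 0, y in [0]  -> 1 point(s)
Affine points: 15. Add the point at infinity: total = 16.

#E(F_17) = 16


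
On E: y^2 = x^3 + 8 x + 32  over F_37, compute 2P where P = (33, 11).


Doubling: s = (3 x1^2 + a) / (2 y1)
s = (3*33^2 + 8) / (2*11) mod 37 = 16
x3 = s^2 - 2 x1 mod 37 = 16^2 - 2*33 = 5
y3 = s (x1 - x3) - y1 mod 37 = 16 * (33 - 5) - 11 = 30

2P = (5, 30)


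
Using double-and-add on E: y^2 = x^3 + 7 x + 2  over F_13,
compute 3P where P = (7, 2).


k = 3 = 11_2 (binary, LSB first: 11)
Double-and-add from P = (7, 2):
  bit 0 = 1: acc = O + (7, 2) = (7, 2)
  bit 1 = 1: acc = (7, 2) + (9, 12) = (9, 1)

3P = (9, 1)


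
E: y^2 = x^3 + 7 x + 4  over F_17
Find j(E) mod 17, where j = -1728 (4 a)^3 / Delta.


Delta = -16(4 a^3 + 27 b^2) mod 17 = 2
-1728 * (4 a)^3 = -1728 * (4*7)^3 mod 17 = 13
j = 13 * 2^(-1) mod 17 = 15

j = 15 (mod 17)


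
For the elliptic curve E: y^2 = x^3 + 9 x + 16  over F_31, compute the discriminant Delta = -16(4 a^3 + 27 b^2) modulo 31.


4 a^3 + 27 b^2 = 4*9^3 + 27*16^2 = 2916 + 6912 = 9828
Delta = -16 * (9828) = -157248
Delta mod 31 = 15

Delta = 15 (mod 31)


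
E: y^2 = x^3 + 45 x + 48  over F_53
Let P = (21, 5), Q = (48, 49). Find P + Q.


P != Q, so use the chord formula.
s = (y2 - y1) / (x2 - x1) = (44) / (27) mod 53 = 35
x3 = s^2 - x1 - x2 mod 53 = 35^2 - 21 - 48 = 43
y3 = s (x1 - x3) - y1 mod 53 = 35 * (21 - 43) - 5 = 20

P + Q = (43, 20)


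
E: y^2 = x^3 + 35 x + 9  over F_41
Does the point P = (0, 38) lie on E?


Check whether y^2 = x^3 + 35 x + 9 (mod 41) for (x, y) = (0, 38).
LHS: y^2 = 38^2 mod 41 = 9
RHS: x^3 + 35 x + 9 = 0^3 + 35*0 + 9 mod 41 = 9
LHS = RHS

Yes, on the curve


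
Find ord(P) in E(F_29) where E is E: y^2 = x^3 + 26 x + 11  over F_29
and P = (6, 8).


Compute successive multiples of P until we hit O:
  1P = (6, 8)
  2P = (16, 17)
  3P = (11, 2)
  4P = (3, 0)
  5P = (11, 27)
  6P = (16, 12)
  7P = (6, 21)
  8P = O

ord(P) = 8


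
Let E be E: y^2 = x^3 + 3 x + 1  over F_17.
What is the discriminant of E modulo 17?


4 a^3 + 27 b^2 = 4*3^3 + 27*1^2 = 108 + 27 = 135
Delta = -16 * (135) = -2160
Delta mod 17 = 16

Delta = 16 (mod 17)


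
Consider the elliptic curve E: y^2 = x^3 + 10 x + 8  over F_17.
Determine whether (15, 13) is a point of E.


Check whether y^2 = x^3 + 10 x + 8 (mod 17) for (x, y) = (15, 13).
LHS: y^2 = 13^2 mod 17 = 16
RHS: x^3 + 10 x + 8 = 15^3 + 10*15 + 8 mod 17 = 14
LHS != RHS

No, not on the curve


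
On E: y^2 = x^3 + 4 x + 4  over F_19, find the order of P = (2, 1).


Compute successive multiples of P until we hit O:
  1P = (2, 1)
  2P = (3, 10)
  3P = (0, 17)
  4P = (5, 4)
  5P = (13, 7)
  6P = (1, 3)
  7P = (1, 16)
  8P = (13, 12)
  ... (continuing to 13P)
  13P = O

ord(P) = 13


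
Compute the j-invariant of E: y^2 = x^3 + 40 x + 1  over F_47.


Delta = -16(4 a^3 + 27 b^2) mod 47 = 41
-1728 * (4 a)^3 = -1728 * (4*40)^3 mod 47 = 14
j = 14 * 41^(-1) mod 47 = 29

j = 29 (mod 47)


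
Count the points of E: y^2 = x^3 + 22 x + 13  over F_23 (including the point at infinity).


For each x in F_23, count y with y^2 = x^3 + 22 x + 13 mod 23:
  x = 0: RHS = 13, y in [6, 17]  -> 2 point(s)
  x = 1: RHS = 13, y in [6, 17]  -> 2 point(s)
  x = 4: RHS = 4, y in [2, 21]  -> 2 point(s)
  x = 5: RHS = 18, y in [8, 15]  -> 2 point(s)
  x = 6: RHS = 16, y in [4, 19]  -> 2 point(s)
  x = 7: RHS = 4, y in [2, 21]  -> 2 point(s)
  x = 12: RHS = 4, y in [2, 21]  -> 2 point(s)
  x = 13: RHS = 12, y in [9, 14]  -> 2 point(s)
  x = 14: RHS = 6, y in [11, 12]  -> 2 point(s)
  x = 18: RHS = 8, y in [10, 13]  -> 2 point(s)
  x = 20: RHS = 12, y in [9, 14]  -> 2 point(s)
  x = 22: RHS = 13, y in [6, 17]  -> 2 point(s)
Affine points: 24. Add the point at infinity: total = 25.

#E(F_23) = 25


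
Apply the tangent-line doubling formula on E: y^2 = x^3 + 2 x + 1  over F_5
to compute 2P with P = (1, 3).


Doubling: s = (3 x1^2 + a) / (2 y1)
s = (3*1^2 + 2) / (2*3) mod 5 = 0
x3 = s^2 - 2 x1 mod 5 = 0^2 - 2*1 = 3
y3 = s (x1 - x3) - y1 mod 5 = 0 * (1 - 3) - 3 = 2

2P = (3, 2)


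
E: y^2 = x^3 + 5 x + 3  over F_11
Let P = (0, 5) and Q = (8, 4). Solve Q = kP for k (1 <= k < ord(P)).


Enumerate multiples of P until we hit Q = (8, 4):
  1P = (0, 5)
  2P = (3, 10)
  3P = (1, 8)
  4P = (8, 4)
Match found at i = 4.

k = 4


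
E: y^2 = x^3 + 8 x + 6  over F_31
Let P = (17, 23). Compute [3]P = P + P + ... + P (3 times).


k = 3 = 11_2 (binary, LSB first: 11)
Double-and-add from P = (17, 23):
  bit 0 = 1: acc = O + (17, 23) = (17, 23)
  bit 1 = 1: acc = (17, 23) + (7, 23) = (7, 8)

3P = (7, 8)


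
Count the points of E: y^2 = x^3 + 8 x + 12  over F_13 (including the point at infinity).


For each x in F_13, count y with y^2 = x^3 + 8 x + 12 mod 13:
  x = 0: RHS = 12, y in [5, 8]  -> 2 point(s)
  x = 2: RHS = 10, y in [6, 7]  -> 2 point(s)
  x = 4: RHS = 4, y in [2, 11]  -> 2 point(s)
  x = 6: RHS = 3, y in [4, 9]  -> 2 point(s)
  x = 8: RHS = 3, y in [4, 9]  -> 2 point(s)
  x = 10: RHS = 0, y in [0]  -> 1 point(s)
  x = 11: RHS = 1, y in [1, 12]  -> 2 point(s)
  x = 12: RHS = 3, y in [4, 9]  -> 2 point(s)
Affine points: 15. Add the point at infinity: total = 16.

#E(F_13) = 16


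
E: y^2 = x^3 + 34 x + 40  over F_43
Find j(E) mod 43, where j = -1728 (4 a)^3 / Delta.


Delta = -16(4 a^3 + 27 b^2) mod 43 = 26
-1728 * (4 a)^3 = -1728 * (4*34)^3 mod 43 = 8
j = 8 * 26^(-1) mod 43 = 40

j = 40 (mod 43)


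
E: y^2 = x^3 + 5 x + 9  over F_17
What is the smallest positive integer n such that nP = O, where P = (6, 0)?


Compute successive multiples of P until we hit O:
  1P = (6, 0)
  2P = O

ord(P) = 2


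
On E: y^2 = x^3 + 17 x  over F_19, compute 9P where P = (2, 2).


k = 9 = 1001_2 (binary, LSB first: 1001)
Double-and-add from P = (2, 2):
  bit 0 = 1: acc = O + (2, 2) = (2, 2)
  bit 1 = 0: acc unchanged = (2, 2)
  bit 2 = 0: acc unchanged = (2, 2)
  bit 3 = 1: acc = (2, 2) + (16, 13) = (18, 18)

9P = (18, 18)


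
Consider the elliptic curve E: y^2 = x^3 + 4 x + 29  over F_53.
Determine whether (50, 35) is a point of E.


Check whether y^2 = x^3 + 4 x + 29 (mod 53) for (x, y) = (50, 35).
LHS: y^2 = 35^2 mod 53 = 6
RHS: x^3 + 4 x + 29 = 50^3 + 4*50 + 29 mod 53 = 43
LHS != RHS

No, not on the curve


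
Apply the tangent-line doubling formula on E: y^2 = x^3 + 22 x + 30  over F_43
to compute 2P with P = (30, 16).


Doubling: s = (3 x1^2 + a) / (2 y1)
s = (3*30^2 + 22) / (2*16) mod 43 = 34
x3 = s^2 - 2 x1 mod 43 = 34^2 - 2*30 = 21
y3 = s (x1 - x3) - y1 mod 43 = 34 * (30 - 21) - 16 = 32

2P = (21, 32)


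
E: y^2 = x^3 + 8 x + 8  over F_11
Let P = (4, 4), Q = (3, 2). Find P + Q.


P != Q, so use the chord formula.
s = (y2 - y1) / (x2 - x1) = (9) / (10) mod 11 = 2
x3 = s^2 - x1 - x2 mod 11 = 2^2 - 4 - 3 = 8
y3 = s (x1 - x3) - y1 mod 11 = 2 * (4 - 8) - 4 = 10

P + Q = (8, 10)


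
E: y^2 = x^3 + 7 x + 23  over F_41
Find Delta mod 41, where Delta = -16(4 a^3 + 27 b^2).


4 a^3 + 27 b^2 = 4*7^3 + 27*23^2 = 1372 + 14283 = 15655
Delta = -16 * (15655) = -250480
Delta mod 41 = 30

Delta = 30 (mod 41)


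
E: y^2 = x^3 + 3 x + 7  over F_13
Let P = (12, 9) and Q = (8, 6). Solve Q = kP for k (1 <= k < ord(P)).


Enumerate multiples of P until we hit Q = (8, 6):
  1P = (12, 9)
  2P = (5, 2)
  3P = (10, 6)
  4P = (3, 11)
  5P = (8, 6)
Match found at i = 5.

k = 5


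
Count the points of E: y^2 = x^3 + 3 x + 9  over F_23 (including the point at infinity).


For each x in F_23, count y with y^2 = x^3 + 3 x + 9 mod 23:
  x = 0: RHS = 9, y in [3, 20]  -> 2 point(s)
  x = 1: RHS = 13, y in [6, 17]  -> 2 point(s)
  x = 2: RHS = 0, y in [0]  -> 1 point(s)
  x = 4: RHS = 16, y in [4, 19]  -> 2 point(s)
  x = 6: RHS = 13, y in [6, 17]  -> 2 point(s)
  x = 8: RHS = 16, y in [4, 19]  -> 2 point(s)
  x = 9: RHS = 6, y in [11, 12]  -> 2 point(s)
  x = 10: RHS = 4, y in [2, 21]  -> 2 point(s)
  x = 11: RHS = 16, y in [4, 19]  -> 2 point(s)
  x = 12: RHS = 2, y in [5, 18]  -> 2 point(s)
  x = 14: RHS = 12, y in [9, 14]  -> 2 point(s)
  x = 15: RHS = 2, y in [5, 18]  -> 2 point(s)
  x = 16: RHS = 13, y in [6, 17]  -> 2 point(s)
  x = 19: RHS = 2, y in [5, 18]  -> 2 point(s)
  x = 21: RHS = 18, y in [8, 15]  -> 2 point(s)
Affine points: 29. Add the point at infinity: total = 30.

#E(F_23) = 30


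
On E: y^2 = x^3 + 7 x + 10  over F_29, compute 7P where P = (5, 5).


k = 7 = 111_2 (binary, LSB first: 111)
Double-and-add from P = (5, 5):
  bit 0 = 1: acc = O + (5, 5) = (5, 5)
  bit 1 = 1: acc = (5, 5) + (12, 13) = (21, 14)
  bit 2 = 1: acc = (21, 14) + (10, 23) = (20, 1)

7P = (20, 1)


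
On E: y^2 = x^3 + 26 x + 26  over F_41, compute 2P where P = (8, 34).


Doubling: s = (3 x1^2 + a) / (2 y1)
s = (3*8^2 + 26) / (2*34) mod 41 = 2
x3 = s^2 - 2 x1 mod 41 = 2^2 - 2*8 = 29
y3 = s (x1 - x3) - y1 mod 41 = 2 * (8 - 29) - 34 = 6

2P = (29, 6)


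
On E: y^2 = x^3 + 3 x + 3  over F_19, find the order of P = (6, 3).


Compute successive multiples of P until we hit O:
  1P = (6, 3)
  2P = (12, 0)
  3P = (6, 16)
  4P = O

ord(P) = 4


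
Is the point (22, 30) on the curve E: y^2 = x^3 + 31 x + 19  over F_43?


Check whether y^2 = x^3 + 31 x + 19 (mod 43) for (x, y) = (22, 30).
LHS: y^2 = 30^2 mod 43 = 40
RHS: x^3 + 31 x + 19 = 22^3 + 31*22 + 19 mod 43 = 40
LHS = RHS

Yes, on the curve


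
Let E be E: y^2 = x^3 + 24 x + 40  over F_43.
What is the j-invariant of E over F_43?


Delta = -16(4 a^3 + 27 b^2) mod 43 = 14
-1728 * (4 a)^3 = -1728 * (4*24)^3 mod 43 = 41
j = 41 * 14^(-1) mod 43 = 6

j = 6 (mod 43)


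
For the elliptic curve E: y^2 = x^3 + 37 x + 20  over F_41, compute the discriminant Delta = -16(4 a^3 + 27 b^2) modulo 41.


4 a^3 + 27 b^2 = 4*37^3 + 27*20^2 = 202612 + 10800 = 213412
Delta = -16 * (213412) = -3414592
Delta mod 41 = 11

Delta = 11 (mod 41)


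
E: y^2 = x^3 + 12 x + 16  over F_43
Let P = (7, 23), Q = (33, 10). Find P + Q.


P != Q, so use the chord formula.
s = (y2 - y1) / (x2 - x1) = (30) / (26) mod 43 = 21
x3 = s^2 - x1 - x2 mod 43 = 21^2 - 7 - 33 = 14
y3 = s (x1 - x3) - y1 mod 43 = 21 * (7 - 14) - 23 = 2

P + Q = (14, 2)


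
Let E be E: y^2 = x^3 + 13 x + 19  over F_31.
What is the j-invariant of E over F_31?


Delta = -16(4 a^3 + 27 b^2) mod 31 = 17
-1728 * (4 a)^3 = -1728 * (4*13)^3 mod 31 = 29
j = 29 * 17^(-1) mod 31 = 9

j = 9 (mod 31)


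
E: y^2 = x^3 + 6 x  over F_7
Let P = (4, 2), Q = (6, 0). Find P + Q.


P != Q, so use the chord formula.
s = (y2 - y1) / (x2 - x1) = (5) / (2) mod 7 = 6
x3 = s^2 - x1 - x2 mod 7 = 6^2 - 4 - 6 = 5
y3 = s (x1 - x3) - y1 mod 7 = 6 * (4 - 5) - 2 = 6

P + Q = (5, 6)


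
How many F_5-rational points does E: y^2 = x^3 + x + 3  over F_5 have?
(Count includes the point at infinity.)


For each x in F_5, count y with y^2 = x^3 + 1 x + 3 mod 5:
  x = 1: RHS = 0, y in [0]  -> 1 point(s)
  x = 4: RHS = 1, y in [1, 4]  -> 2 point(s)
Affine points: 3. Add the point at infinity: total = 4.

#E(F_5) = 4


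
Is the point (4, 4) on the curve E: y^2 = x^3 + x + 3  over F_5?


Check whether y^2 = x^3 + 1 x + 3 (mod 5) for (x, y) = (4, 4).
LHS: y^2 = 4^2 mod 5 = 1
RHS: x^3 + 1 x + 3 = 4^3 + 1*4 + 3 mod 5 = 1
LHS = RHS

Yes, on the curve


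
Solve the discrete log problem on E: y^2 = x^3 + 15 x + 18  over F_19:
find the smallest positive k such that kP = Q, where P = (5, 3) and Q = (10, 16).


Enumerate multiples of P until we hit Q = (10, 16):
  1P = (5, 3)
  2P = (6, 1)
  3P = (12, 11)
  4P = (13, 15)
  5P = (8, 2)
  6P = (4, 3)
  7P = (10, 16)
Match found at i = 7.

k = 7


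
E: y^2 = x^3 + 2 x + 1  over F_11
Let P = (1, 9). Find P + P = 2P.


Doubling: s = (3 x1^2 + a) / (2 y1)
s = (3*1^2 + 2) / (2*9) mod 11 = 7
x3 = s^2 - 2 x1 mod 11 = 7^2 - 2*1 = 3
y3 = s (x1 - x3) - y1 mod 11 = 7 * (1 - 3) - 9 = 10

2P = (3, 10)


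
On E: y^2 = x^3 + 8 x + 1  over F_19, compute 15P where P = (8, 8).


k = 15 = 1111_2 (binary, LSB first: 1111)
Double-and-add from P = (8, 8):
  bit 0 = 1: acc = O + (8, 8) = (8, 8)
  bit 1 = 1: acc = (8, 8) + (12, 18) = (10, 6)
  bit 2 = 1: acc = (10, 6) + (2, 5) = (18, 12)
  bit 3 = 1: acc = (18, 12) + (0, 18) = (18, 7)

15P = (18, 7)


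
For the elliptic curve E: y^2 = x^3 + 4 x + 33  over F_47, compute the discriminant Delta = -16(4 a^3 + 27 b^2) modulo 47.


4 a^3 + 27 b^2 = 4*4^3 + 27*33^2 = 256 + 29403 = 29659
Delta = -16 * (29659) = -474544
Delta mod 47 = 15

Delta = 15 (mod 47)


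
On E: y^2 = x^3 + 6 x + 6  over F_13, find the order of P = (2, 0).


Compute successive multiples of P until we hit O:
  1P = (2, 0)
  2P = O

ord(P) = 2


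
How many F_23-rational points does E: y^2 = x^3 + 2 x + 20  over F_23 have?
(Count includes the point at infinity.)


For each x in F_23, count y with y^2 = x^3 + 2 x + 20 mod 23:
  x = 1: RHS = 0, y in [0]  -> 1 point(s)
  x = 2: RHS = 9, y in [3, 20]  -> 2 point(s)
  x = 4: RHS = 0, y in [0]  -> 1 point(s)
  x = 6: RHS = 18, y in [8, 15]  -> 2 point(s)
  x = 7: RHS = 9, y in [3, 20]  -> 2 point(s)
  x = 9: RHS = 8, y in [10, 13]  -> 2 point(s)
  x = 11: RHS = 16, y in [4, 19]  -> 2 point(s)
  x = 12: RHS = 1, y in [1, 22]  -> 2 point(s)
  x = 13: RHS = 12, y in [9, 14]  -> 2 point(s)
  x = 14: RHS = 9, y in [3, 20]  -> 2 point(s)
  x = 16: RHS = 8, y in [10, 13]  -> 2 point(s)
  x = 18: RHS = 0, y in [0]  -> 1 point(s)
  x = 21: RHS = 8, y in [10, 13]  -> 2 point(s)
Affine points: 23. Add the point at infinity: total = 24.

#E(F_23) = 24


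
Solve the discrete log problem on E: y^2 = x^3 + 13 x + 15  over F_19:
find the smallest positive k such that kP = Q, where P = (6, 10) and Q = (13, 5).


Enumerate multiples of P until we hit Q = (13, 5):
  1P = (6, 10)
  2P = (18, 1)
  3P = (11, 8)
  4P = (9, 14)
  5P = (10, 10)
  6P = (3, 9)
  7P = (8, 2)
  8P = (2, 12)
  9P = (16, 14)
  10P = (4, 6)
  11P = (13, 14)
  12P = (17, 0)
  13P = (13, 5)
Match found at i = 13.

k = 13


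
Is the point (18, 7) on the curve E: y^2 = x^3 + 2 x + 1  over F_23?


Check whether y^2 = x^3 + 2 x + 1 (mod 23) for (x, y) = (18, 7).
LHS: y^2 = 7^2 mod 23 = 3
RHS: x^3 + 2 x + 1 = 18^3 + 2*18 + 1 mod 23 = 4
LHS != RHS

No, not on the curve


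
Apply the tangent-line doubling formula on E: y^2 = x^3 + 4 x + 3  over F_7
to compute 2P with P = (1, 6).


Doubling: s = (3 x1^2 + a) / (2 y1)
s = (3*1^2 + 4) / (2*6) mod 7 = 0
x3 = s^2 - 2 x1 mod 7 = 0^2 - 2*1 = 5
y3 = s (x1 - x3) - y1 mod 7 = 0 * (1 - 5) - 6 = 1

2P = (5, 1)


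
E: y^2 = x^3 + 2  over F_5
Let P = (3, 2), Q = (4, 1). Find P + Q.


P != Q, so use the chord formula.
s = (y2 - y1) / (x2 - x1) = (4) / (1) mod 5 = 4
x3 = s^2 - x1 - x2 mod 5 = 4^2 - 3 - 4 = 4
y3 = s (x1 - x3) - y1 mod 5 = 4 * (3 - 4) - 2 = 4

P + Q = (4, 4)


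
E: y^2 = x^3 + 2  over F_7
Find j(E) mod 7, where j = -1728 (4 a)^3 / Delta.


Delta = -16(4 a^3 + 27 b^2) mod 7 = 1
-1728 * (4 a)^3 = -1728 * (4*0)^3 mod 7 = 0
j = 0 * 1^(-1) mod 7 = 0

j = 0 (mod 7)


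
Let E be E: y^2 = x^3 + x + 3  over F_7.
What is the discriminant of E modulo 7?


4 a^3 + 27 b^2 = 4*1^3 + 27*3^2 = 4 + 243 = 247
Delta = -16 * (247) = -3952
Delta mod 7 = 3

Delta = 3 (mod 7)


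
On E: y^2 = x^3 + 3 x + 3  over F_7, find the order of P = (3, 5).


Compute successive multiples of P until we hit O:
  1P = (3, 5)
  2P = (3, 2)
  3P = O

ord(P) = 3


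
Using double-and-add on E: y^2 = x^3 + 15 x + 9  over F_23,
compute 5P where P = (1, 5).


k = 5 = 101_2 (binary, LSB first: 101)
Double-and-add from P = (1, 5):
  bit 0 = 1: acc = O + (1, 5) = (1, 5)
  bit 1 = 0: acc unchanged = (1, 5)
  bit 2 = 1: acc = (1, 5) + (4, 15) = (1, 18)

5P = (1, 18)


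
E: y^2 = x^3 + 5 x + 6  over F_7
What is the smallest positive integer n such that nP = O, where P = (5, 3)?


Compute successive multiples of P until we hit O:
  1P = (5, 3)
  2P = (6, 0)
  3P = (5, 4)
  4P = O

ord(P) = 4


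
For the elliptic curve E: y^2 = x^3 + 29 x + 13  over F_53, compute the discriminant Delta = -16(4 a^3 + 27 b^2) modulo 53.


4 a^3 + 27 b^2 = 4*29^3 + 27*13^2 = 97556 + 4563 = 102119
Delta = -16 * (102119) = -1633904
Delta mod 53 = 33

Delta = 33 (mod 53)


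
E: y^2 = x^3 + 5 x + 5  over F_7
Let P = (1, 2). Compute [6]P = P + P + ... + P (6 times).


k = 6 = 110_2 (binary, LSB first: 011)
Double-and-add from P = (1, 2):
  bit 0 = 0: acc unchanged = O
  bit 1 = 1: acc = O + (2, 3) = (2, 3)
  bit 2 = 1: acc = (2, 3) + (5, 6) = (1, 5)

6P = (1, 5)


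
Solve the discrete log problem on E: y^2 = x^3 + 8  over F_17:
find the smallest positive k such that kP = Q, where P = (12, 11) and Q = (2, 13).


Enumerate multiples of P until we hit Q = (2, 13):
  1P = (12, 11)
  2P = (14, 10)
  3P = (4, 2)
  4P = (2, 13)
Match found at i = 4.

k = 4


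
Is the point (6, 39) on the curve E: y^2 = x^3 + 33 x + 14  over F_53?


Check whether y^2 = x^3 + 33 x + 14 (mod 53) for (x, y) = (6, 39).
LHS: y^2 = 39^2 mod 53 = 37
RHS: x^3 + 33 x + 14 = 6^3 + 33*6 + 14 mod 53 = 4
LHS != RHS

No, not on the curve


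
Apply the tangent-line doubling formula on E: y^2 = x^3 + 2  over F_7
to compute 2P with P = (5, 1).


Doubling: s = (3 x1^2 + a) / (2 y1)
s = (3*5^2 + 0) / (2*1) mod 7 = 6
x3 = s^2 - 2 x1 mod 7 = 6^2 - 2*5 = 5
y3 = s (x1 - x3) - y1 mod 7 = 6 * (5 - 5) - 1 = 6

2P = (5, 6)


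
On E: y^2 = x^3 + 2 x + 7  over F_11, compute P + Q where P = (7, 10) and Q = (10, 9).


P != Q, so use the chord formula.
s = (y2 - y1) / (x2 - x1) = (10) / (3) mod 11 = 7
x3 = s^2 - x1 - x2 mod 11 = 7^2 - 7 - 10 = 10
y3 = s (x1 - x3) - y1 mod 11 = 7 * (7 - 10) - 10 = 2

P + Q = (10, 2)


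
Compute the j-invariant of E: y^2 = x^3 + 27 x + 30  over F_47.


Delta = -16(4 a^3 + 27 b^2) mod 47 = 13
-1728 * (4 a)^3 = -1728 * (4*27)^3 mod 47 = 10
j = 10 * 13^(-1) mod 47 = 8

j = 8 (mod 47)


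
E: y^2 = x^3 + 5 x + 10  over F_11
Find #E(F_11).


For each x in F_11, count y with y^2 = x^3 + 5 x + 10 mod 11:
  x = 1: RHS = 5, y in [4, 7]  -> 2 point(s)
  x = 6: RHS = 3, y in [5, 6]  -> 2 point(s)
  x = 7: RHS = 3, y in [5, 6]  -> 2 point(s)
  x = 8: RHS = 1, y in [1, 10]  -> 2 point(s)
  x = 9: RHS = 3, y in [5, 6]  -> 2 point(s)
  x = 10: RHS = 4, y in [2, 9]  -> 2 point(s)
Affine points: 12. Add the point at infinity: total = 13.

#E(F_11) = 13


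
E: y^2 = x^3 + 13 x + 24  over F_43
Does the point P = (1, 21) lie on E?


Check whether y^2 = x^3 + 13 x + 24 (mod 43) for (x, y) = (1, 21).
LHS: y^2 = 21^2 mod 43 = 11
RHS: x^3 + 13 x + 24 = 1^3 + 13*1 + 24 mod 43 = 38
LHS != RHS

No, not on the curve


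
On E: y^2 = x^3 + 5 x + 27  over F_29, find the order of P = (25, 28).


Compute successive multiples of P until we hit O:
  1P = (25, 28)
  2P = (7, 17)
  3P = (27, 3)
  4P = (10, 2)
  5P = (1, 2)
  6P = (8, 17)
  7P = (20, 23)
  8P = (14, 12)
  ... (continuing to 27P)
  27P = O

ord(P) = 27


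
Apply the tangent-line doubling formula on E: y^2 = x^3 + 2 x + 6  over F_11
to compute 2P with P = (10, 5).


Doubling: s = (3 x1^2 + a) / (2 y1)
s = (3*10^2 + 2) / (2*5) mod 11 = 6
x3 = s^2 - 2 x1 mod 11 = 6^2 - 2*10 = 5
y3 = s (x1 - x3) - y1 mod 11 = 6 * (10 - 5) - 5 = 3

2P = (5, 3)


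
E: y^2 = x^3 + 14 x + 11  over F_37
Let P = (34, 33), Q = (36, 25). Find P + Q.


P != Q, so use the chord formula.
s = (y2 - y1) / (x2 - x1) = (29) / (2) mod 37 = 33
x3 = s^2 - x1 - x2 mod 37 = 33^2 - 34 - 36 = 20
y3 = s (x1 - x3) - y1 mod 37 = 33 * (34 - 20) - 33 = 22

P + Q = (20, 22)


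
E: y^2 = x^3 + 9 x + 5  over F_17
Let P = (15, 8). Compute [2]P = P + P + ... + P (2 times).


k = 2 = 10_2 (binary, LSB first: 01)
Double-and-add from P = (15, 8):
  bit 0 = 0: acc unchanged = O
  bit 1 = 1: acc = O + (3, 12) = (3, 12)

2P = (3, 12)


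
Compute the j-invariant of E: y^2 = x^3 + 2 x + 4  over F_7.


Delta = -16(4 a^3 + 27 b^2) mod 7 = 3
-1728 * (4 a)^3 = -1728 * (4*2)^3 mod 7 = 1
j = 1 * 3^(-1) mod 7 = 5

j = 5 (mod 7)


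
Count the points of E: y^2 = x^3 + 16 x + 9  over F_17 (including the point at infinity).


For each x in F_17, count y with y^2 = x^3 + 16 x + 9 mod 17:
  x = 0: RHS = 9, y in [3, 14]  -> 2 point(s)
  x = 1: RHS = 9, y in [3, 14]  -> 2 point(s)
  x = 2: RHS = 15, y in [7, 10]  -> 2 point(s)
  x = 3: RHS = 16, y in [4, 13]  -> 2 point(s)
  x = 4: RHS = 1, y in [1, 16]  -> 2 point(s)
  x = 6: RHS = 15, y in [7, 10]  -> 2 point(s)
  x = 9: RHS = 15, y in [7, 10]  -> 2 point(s)
  x = 10: RHS = 13, y in [8, 9]  -> 2 point(s)
  x = 12: RHS = 8, y in [5, 12]  -> 2 point(s)
  x = 13: RHS = 0, y in [0]  -> 1 point(s)
  x = 14: RHS = 2, y in [6, 11]  -> 2 point(s)
  x = 16: RHS = 9, y in [3, 14]  -> 2 point(s)
Affine points: 23. Add the point at infinity: total = 24.

#E(F_17) = 24


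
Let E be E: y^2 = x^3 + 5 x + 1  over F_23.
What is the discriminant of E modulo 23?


4 a^3 + 27 b^2 = 4*5^3 + 27*1^2 = 500 + 27 = 527
Delta = -16 * (527) = -8432
Delta mod 23 = 9

Delta = 9 (mod 23)


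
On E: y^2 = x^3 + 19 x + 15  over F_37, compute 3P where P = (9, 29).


k = 3 = 11_2 (binary, LSB first: 11)
Double-and-add from P = (9, 29):
  bit 0 = 1: acc = O + (9, 29) = (9, 29)
  bit 1 = 1: acc = (9, 29) + (16, 7) = (3, 5)

3P = (3, 5)


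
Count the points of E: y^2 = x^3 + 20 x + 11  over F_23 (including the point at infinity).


For each x in F_23, count y with y^2 = x^3 + 20 x + 11 mod 23:
  x = 1: RHS = 9, y in [3, 20]  -> 2 point(s)
  x = 2: RHS = 13, y in [6, 17]  -> 2 point(s)
  x = 3: RHS = 6, y in [11, 12]  -> 2 point(s)
  x = 5: RHS = 6, y in [11, 12]  -> 2 point(s)
  x = 6: RHS = 2, y in [5, 18]  -> 2 point(s)
  x = 8: RHS = 16, y in [4, 19]  -> 2 point(s)
  x = 9: RHS = 0, y in [0]  -> 1 point(s)
  x = 12: RHS = 1, y in [1, 22]  -> 2 point(s)
  x = 15: RHS = 6, y in [11, 12]  -> 2 point(s)
  x = 18: RHS = 16, y in [4, 19]  -> 2 point(s)
  x = 20: RHS = 16, y in [4, 19]  -> 2 point(s)
  x = 21: RHS = 9, y in [3, 20]  -> 2 point(s)
  x = 22: RHS = 13, y in [6, 17]  -> 2 point(s)
Affine points: 25. Add the point at infinity: total = 26.

#E(F_23) = 26


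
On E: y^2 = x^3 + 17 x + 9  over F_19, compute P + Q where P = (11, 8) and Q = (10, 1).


P != Q, so use the chord formula.
s = (y2 - y1) / (x2 - x1) = (12) / (18) mod 19 = 7
x3 = s^2 - x1 - x2 mod 19 = 7^2 - 11 - 10 = 9
y3 = s (x1 - x3) - y1 mod 19 = 7 * (11 - 9) - 8 = 6

P + Q = (9, 6)


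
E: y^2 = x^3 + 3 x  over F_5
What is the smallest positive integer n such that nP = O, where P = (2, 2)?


Compute successive multiples of P until we hit O:
  1P = (2, 2)
  2P = (1, 3)
  3P = (3, 4)
  4P = (4, 4)
  5P = (0, 0)
  6P = (4, 1)
  7P = (3, 1)
  8P = (1, 2)
  ... (continuing to 10P)
  10P = O

ord(P) = 10


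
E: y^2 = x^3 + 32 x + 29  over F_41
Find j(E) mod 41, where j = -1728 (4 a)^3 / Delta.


Delta = -16(4 a^3 + 27 b^2) mod 41 = 28
-1728 * (4 a)^3 = -1728 * (4*32)^3 mod 41 = 29
j = 29 * 28^(-1) mod 41 = 23

j = 23 (mod 41)


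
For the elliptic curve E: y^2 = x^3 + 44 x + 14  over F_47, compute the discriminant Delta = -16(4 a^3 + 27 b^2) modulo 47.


4 a^3 + 27 b^2 = 4*44^3 + 27*14^2 = 340736 + 5292 = 346028
Delta = -16 * (346028) = -5536448
Delta mod 47 = 11

Delta = 11 (mod 47)


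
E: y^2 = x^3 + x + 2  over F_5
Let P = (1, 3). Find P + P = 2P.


Doubling: s = (3 x1^2 + a) / (2 y1)
s = (3*1^2 + 1) / (2*3) mod 5 = 4
x3 = s^2 - 2 x1 mod 5 = 4^2 - 2*1 = 4
y3 = s (x1 - x3) - y1 mod 5 = 4 * (1 - 4) - 3 = 0

2P = (4, 0)


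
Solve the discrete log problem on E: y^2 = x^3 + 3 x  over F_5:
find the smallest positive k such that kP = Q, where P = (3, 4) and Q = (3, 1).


Enumerate multiples of P until we hit Q = (3, 1):
  1P = (3, 4)
  2P = (4, 1)
  3P = (2, 3)
  4P = (1, 3)
  5P = (0, 0)
  6P = (1, 2)
  7P = (2, 2)
  8P = (4, 4)
  9P = (3, 1)
Match found at i = 9.

k = 9


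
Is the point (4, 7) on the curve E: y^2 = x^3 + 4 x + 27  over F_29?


Check whether y^2 = x^3 + 4 x + 27 (mod 29) for (x, y) = (4, 7).
LHS: y^2 = 7^2 mod 29 = 20
RHS: x^3 + 4 x + 27 = 4^3 + 4*4 + 27 mod 29 = 20
LHS = RHS

Yes, on the curve


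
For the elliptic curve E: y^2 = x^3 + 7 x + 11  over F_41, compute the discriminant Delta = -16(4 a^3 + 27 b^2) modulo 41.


4 a^3 + 27 b^2 = 4*7^3 + 27*11^2 = 1372 + 3267 = 4639
Delta = -16 * (4639) = -74224
Delta mod 41 = 27

Delta = 27 (mod 41)


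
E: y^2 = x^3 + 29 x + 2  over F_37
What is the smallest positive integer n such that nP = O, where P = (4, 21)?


Compute successive multiples of P until we hit O:
  1P = (4, 21)
  2P = (19, 7)
  3P = (30, 23)
  4P = (33, 28)
  5P = (21, 17)
  6P = (15, 36)
  7P = (22, 15)
  8P = (7, 17)
  ... (continuing to 39P)
  39P = O

ord(P) = 39


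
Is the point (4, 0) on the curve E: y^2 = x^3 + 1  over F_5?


Check whether y^2 = x^3 + 0 x + 1 (mod 5) for (x, y) = (4, 0).
LHS: y^2 = 0^2 mod 5 = 0
RHS: x^3 + 0 x + 1 = 4^3 + 0*4 + 1 mod 5 = 0
LHS = RHS

Yes, on the curve


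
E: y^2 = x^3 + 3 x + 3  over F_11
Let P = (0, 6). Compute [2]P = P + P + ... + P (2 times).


k = 2 = 10_2 (binary, LSB first: 01)
Double-and-add from P = (0, 6):
  bit 0 = 0: acc unchanged = O
  bit 1 = 1: acc = O + (9, 0) = (9, 0)

2P = (9, 0)


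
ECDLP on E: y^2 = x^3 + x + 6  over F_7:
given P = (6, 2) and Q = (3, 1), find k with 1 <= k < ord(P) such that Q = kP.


Enumerate multiples of P until we hit Q = (3, 1):
  1P = (6, 2)
  2P = (3, 1)
Match found at i = 2.

k = 2


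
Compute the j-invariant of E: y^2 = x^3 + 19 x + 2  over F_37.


Delta = -16(4 a^3 + 27 b^2) mod 37 = 3
-1728 * (4 a)^3 = -1728 * (4*19)^3 mod 37 = 14
j = 14 * 3^(-1) mod 37 = 17

j = 17 (mod 37)


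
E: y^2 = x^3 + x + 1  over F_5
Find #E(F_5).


For each x in F_5, count y with y^2 = x^3 + 1 x + 1 mod 5:
  x = 0: RHS = 1, y in [1, 4]  -> 2 point(s)
  x = 2: RHS = 1, y in [1, 4]  -> 2 point(s)
  x = 3: RHS = 1, y in [1, 4]  -> 2 point(s)
  x = 4: RHS = 4, y in [2, 3]  -> 2 point(s)
Affine points: 8. Add the point at infinity: total = 9.

#E(F_5) = 9


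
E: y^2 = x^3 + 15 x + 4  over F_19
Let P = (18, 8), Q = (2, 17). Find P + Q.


P != Q, so use the chord formula.
s = (y2 - y1) / (x2 - x1) = (9) / (3) mod 19 = 3
x3 = s^2 - x1 - x2 mod 19 = 3^2 - 18 - 2 = 8
y3 = s (x1 - x3) - y1 mod 19 = 3 * (18 - 8) - 8 = 3

P + Q = (8, 3)


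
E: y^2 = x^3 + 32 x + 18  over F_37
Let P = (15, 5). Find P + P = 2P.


Doubling: s = (3 x1^2 + a) / (2 y1)
s = (3*15^2 + 32) / (2*5) mod 37 = 30
x3 = s^2 - 2 x1 mod 37 = 30^2 - 2*15 = 19
y3 = s (x1 - x3) - y1 mod 37 = 30 * (15 - 19) - 5 = 23

2P = (19, 23)


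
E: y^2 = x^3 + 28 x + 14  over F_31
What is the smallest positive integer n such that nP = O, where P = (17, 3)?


Compute successive multiples of P until we hit O:
  1P = (17, 3)
  2P = (25, 23)
  3P = (3, 1)
  4P = (30, 4)
  5P = (4, 29)
  6P = (14, 22)
  7P = (16, 1)
  8P = (2, 27)
  ... (continuing to 36P)
  36P = O

ord(P) = 36


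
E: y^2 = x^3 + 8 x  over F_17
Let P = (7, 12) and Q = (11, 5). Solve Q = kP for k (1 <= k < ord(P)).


Enumerate multiples of P until we hit Q = (11, 5):
  1P = (7, 12)
  2P = (1, 14)
  3P = (11, 12)
  4P = (16, 5)
  5P = (3, 0)
  6P = (16, 12)
  7P = (11, 5)
Match found at i = 7.

k = 7


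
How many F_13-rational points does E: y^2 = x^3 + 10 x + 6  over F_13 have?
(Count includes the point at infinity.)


For each x in F_13, count y with y^2 = x^3 + 10 x + 6 mod 13:
  x = 1: RHS = 4, y in [2, 11]  -> 2 point(s)
  x = 5: RHS = 12, y in [5, 8]  -> 2 point(s)
  x = 6: RHS = 9, y in [3, 10]  -> 2 point(s)
  x = 7: RHS = 3, y in [4, 9]  -> 2 point(s)
  x = 8: RHS = 0, y in [0]  -> 1 point(s)
  x = 10: RHS = 1, y in [1, 12]  -> 2 point(s)
  x = 11: RHS = 4, y in [2, 11]  -> 2 point(s)
Affine points: 13. Add the point at infinity: total = 14.

#E(F_13) = 14


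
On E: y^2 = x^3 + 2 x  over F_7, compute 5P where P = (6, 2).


k = 5 = 101_2 (binary, LSB first: 101)
Double-and-add from P = (6, 2):
  bit 0 = 1: acc = O + (6, 2) = (6, 2)
  bit 1 = 0: acc unchanged = (6, 2)
  bit 2 = 1: acc = (6, 2) + (0, 0) = (5, 3)

5P = (5, 3)


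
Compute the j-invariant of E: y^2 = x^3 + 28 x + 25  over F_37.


Delta = -16(4 a^3 + 27 b^2) mod 37 = 25
-1728 * (4 a)^3 = -1728 * (4*28)^3 mod 37 = 11
j = 11 * 25^(-1) mod 37 = 33

j = 33 (mod 37)


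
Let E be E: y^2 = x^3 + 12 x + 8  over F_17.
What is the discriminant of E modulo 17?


4 a^3 + 27 b^2 = 4*12^3 + 27*8^2 = 6912 + 1728 = 8640
Delta = -16 * (8640) = -138240
Delta mod 17 = 4

Delta = 4 (mod 17)


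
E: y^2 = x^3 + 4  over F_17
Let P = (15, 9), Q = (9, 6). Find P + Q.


P != Q, so use the chord formula.
s = (y2 - y1) / (x2 - x1) = (14) / (11) mod 17 = 9
x3 = s^2 - x1 - x2 mod 17 = 9^2 - 15 - 9 = 6
y3 = s (x1 - x3) - y1 mod 17 = 9 * (15 - 6) - 9 = 4

P + Q = (6, 4)


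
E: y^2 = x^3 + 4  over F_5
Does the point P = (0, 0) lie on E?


Check whether y^2 = x^3 + 0 x + 4 (mod 5) for (x, y) = (0, 0).
LHS: y^2 = 0^2 mod 5 = 0
RHS: x^3 + 0 x + 4 = 0^3 + 0*0 + 4 mod 5 = 4
LHS != RHS

No, not on the curve


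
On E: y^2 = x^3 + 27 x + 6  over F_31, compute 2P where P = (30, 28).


Doubling: s = (3 x1^2 + a) / (2 y1)
s = (3*30^2 + 27) / (2*28) mod 31 = 26
x3 = s^2 - 2 x1 mod 31 = 26^2 - 2*30 = 27
y3 = s (x1 - x3) - y1 mod 31 = 26 * (30 - 27) - 28 = 19

2P = (27, 19)


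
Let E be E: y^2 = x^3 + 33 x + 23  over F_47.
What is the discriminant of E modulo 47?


4 a^3 + 27 b^2 = 4*33^3 + 27*23^2 = 143748 + 14283 = 158031
Delta = -16 * (158031) = -2528496
Delta mod 47 = 10

Delta = 10 (mod 47)


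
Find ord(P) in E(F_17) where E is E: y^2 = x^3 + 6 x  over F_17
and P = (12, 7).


Compute successive multiples of P until we hit O:
  1P = (12, 7)
  2P = (8, 4)
  3P = (5, 11)
  4P = (9, 1)
  5P = (0, 0)
  6P = (9, 16)
  7P = (5, 6)
  8P = (8, 13)
  ... (continuing to 10P)
  10P = O

ord(P) = 10


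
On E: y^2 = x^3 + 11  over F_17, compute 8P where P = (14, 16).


k = 8 = 1000_2 (binary, LSB first: 0001)
Double-and-add from P = (14, 16):
  bit 0 = 0: acc unchanged = O
  bit 1 = 0: acc unchanged = O
  bit 2 = 0: acc unchanged = O
  bit 3 = 1: acc = O + (14, 1) = (14, 1)

8P = (14, 1)
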